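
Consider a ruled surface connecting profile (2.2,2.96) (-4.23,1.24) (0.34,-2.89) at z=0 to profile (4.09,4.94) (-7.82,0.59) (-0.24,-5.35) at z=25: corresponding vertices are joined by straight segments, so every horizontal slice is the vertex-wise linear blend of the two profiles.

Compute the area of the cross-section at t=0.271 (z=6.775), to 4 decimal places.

Cross-section at t=0.271: each vertex is (1-t)·p0[i] + t·p1[i].
  v1: (1-0.271)·(2.2,2.96) + 0.271·(4.09,4.94) = (2.7122,3.4966)
  v2: (1-0.271)·(-4.23,1.24) + 0.271·(-7.82,0.59) = (-5.2029,1.0638)
  v3: (1-0.271)·(0.34,-2.89) + 0.271·(-0.24,-5.35) = (0.1828,-3.5567)
Shoelace sum Σ(x_i·y_{i+1} − x_{i+1}·y_i):
  i=1: 2.7122·1.0638 − -5.2029·3.4966 = +21.0777 (running +21.0777)
  i=2: -5.2029·-3.5567 − 0.1828·1.0638 = +18.3104 (running +39.3881)
  i=3: 0.1828·3.4966 − 2.7122·-3.5567 = +10.2856 (running +49.6737)
Area = |Σ|/2 = |49.6737|/2 = 24.8368

Area at t=0.271: 24.8368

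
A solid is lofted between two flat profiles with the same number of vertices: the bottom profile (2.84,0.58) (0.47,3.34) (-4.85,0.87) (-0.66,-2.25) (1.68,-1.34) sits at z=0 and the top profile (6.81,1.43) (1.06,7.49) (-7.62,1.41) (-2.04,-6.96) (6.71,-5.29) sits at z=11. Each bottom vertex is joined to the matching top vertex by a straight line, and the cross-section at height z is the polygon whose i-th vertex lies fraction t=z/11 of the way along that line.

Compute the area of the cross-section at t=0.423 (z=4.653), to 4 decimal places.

Area at t=0.423: 58.9102

Cross-section at t=0.423: each vertex is (1-t)·p0[i] + t·p1[i].
  v1: (1-0.423)·(2.84,0.58) + 0.423·(6.81,1.43) = (4.5193,0.9395)
  v2: (1-0.423)·(0.47,3.34) + 0.423·(1.06,7.49) = (0.7196,5.0954)
  v3: (1-0.423)·(-4.85,0.87) + 0.423·(-7.62,1.41) = (-6.0217,1.0984)
  v4: (1-0.423)·(-0.66,-2.25) + 0.423·(-2.04,-6.96) = (-1.2437,-4.2423)
  v5: (1-0.423)·(1.68,-1.34) + 0.423·(6.71,-5.29) = (3.8077,-3.0109)
Shoelace sum Σ(x_i·y_{i+1} − x_{i+1}·y_i):
  i=1: 4.5193·5.0954 − 0.7196·0.9395 = +22.3518 (running +22.3518)
  i=2: 0.7196·1.0984 − -6.0217·5.0954 = +31.4737 (running +53.8256)
  i=3: -6.0217·-4.2423 − -1.2437·1.0984 = +26.9122 (running +80.7378)
  i=4: -1.2437·-3.0109 − 3.8077·-4.2423 = +19.8982 (running +100.6360)
  i=5: 3.8077·0.9395 − 4.5193·-3.0109 = +17.1845 (running +117.8205)
Area = |Σ|/2 = |117.8205|/2 = 58.9102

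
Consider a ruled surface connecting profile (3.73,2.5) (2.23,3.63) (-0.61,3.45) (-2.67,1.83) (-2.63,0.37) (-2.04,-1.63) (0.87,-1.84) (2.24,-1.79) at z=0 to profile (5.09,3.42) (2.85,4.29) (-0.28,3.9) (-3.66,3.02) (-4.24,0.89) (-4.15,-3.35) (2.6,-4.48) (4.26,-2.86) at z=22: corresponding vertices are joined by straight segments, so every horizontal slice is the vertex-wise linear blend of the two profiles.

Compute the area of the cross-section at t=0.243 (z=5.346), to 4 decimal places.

Area at t=0.243: 34.9541

Cross-section at t=0.243: each vertex is (1-t)·p0[i] + t·p1[i].
  v1: (1-0.243)·(3.73,2.5) + 0.243·(5.09,3.42) = (4.0605,2.7236)
  v2: (1-0.243)·(2.23,3.63) + 0.243·(2.85,4.29) = (2.3807,3.7904)
  v3: (1-0.243)·(-0.61,3.45) + 0.243·(-0.28,3.9) = (-0.5298,3.5594)
  v4: (1-0.243)·(-2.67,1.83) + 0.243·(-3.66,3.02) = (-2.9106,2.1192)
  v5: (1-0.243)·(-2.63,0.37) + 0.243·(-4.24,0.89) = (-3.0212,0.4964)
  v6: (1-0.243)·(-2.04,-1.63) + 0.243·(-4.15,-3.35) = (-2.5527,-2.0480)
  v7: (1-0.243)·(0.87,-1.84) + 0.243·(2.6,-4.48) = (1.2904,-2.4815)
  v8: (1-0.243)·(2.24,-1.79) + 0.243·(4.26,-2.86) = (2.7309,-2.0500)
Shoelace sum Σ(x_i·y_{i+1} − x_{i+1}·y_i):
  i=1: 4.0605·3.7904 − 2.3807·2.7236 = +8.9069 (running +8.9069)
  i=2: 2.3807·3.5594 − -0.5298·3.7904 = +10.4818 (running +19.3887)
  i=3: -0.5298·2.1192 − -2.9106·3.5594 = +9.2370 (running +28.6257)
  i=4: -2.9106·0.4964 − -3.0212·2.1192 = +4.9578 (running +33.5835)
  i=5: -3.0212·-2.0480 − -2.5527·0.4964 = +7.4544 (running +41.0379)
  i=6: -2.5527·-2.4815 − 1.2904·-2.0480 = +8.9773 (running +50.0152)
  i=7: 1.2904·-2.0500 − 2.7309·-2.4815 = +4.1314 (running +54.1466)
  i=8: 2.7309·2.7236 − 4.0605·-2.0500 = +15.7617 (running +69.9083)
Area = |Σ|/2 = |69.9083|/2 = 34.9541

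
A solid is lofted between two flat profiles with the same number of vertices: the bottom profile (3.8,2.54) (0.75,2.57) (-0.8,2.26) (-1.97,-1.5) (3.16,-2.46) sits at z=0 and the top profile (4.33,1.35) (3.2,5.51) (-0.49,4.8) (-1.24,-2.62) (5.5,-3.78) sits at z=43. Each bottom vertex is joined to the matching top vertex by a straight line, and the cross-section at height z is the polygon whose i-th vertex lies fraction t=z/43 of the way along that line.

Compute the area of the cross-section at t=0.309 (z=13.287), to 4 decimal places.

Cross-section at t=0.309: each vertex is (1-t)·p0[i] + t·p1[i].
  v1: (1-0.309)·(3.8,2.54) + 0.309·(4.33,1.35) = (3.9638,2.1723)
  v2: (1-0.309)·(0.75,2.57) + 0.309·(3.2,5.51) = (1.5071,3.4785)
  v3: (1-0.309)·(-0.8,2.26) + 0.309·(-0.49,4.8) = (-0.7042,3.0449)
  v4: (1-0.309)·(-1.97,-1.5) + 0.309·(-1.24,-2.62) = (-1.7444,-1.8461)
  v5: (1-0.309)·(3.16,-2.46) + 0.309·(5.5,-3.78) = (3.8831,-2.8679)
Shoelace sum Σ(x_i·y_{i+1} − x_{i+1}·y_i):
  i=1: 3.9638·3.4785 − 1.5071·2.1723 = +10.5141 (running +10.5141)
  i=2: 1.5071·3.0449 − -0.7042·3.4785 = +7.0383 (running +17.5524)
  i=3: -0.7042·-1.8461 − -1.7444·3.0449 = +6.6116 (running +24.1640)
  i=4: -1.7444·-2.8679 − 3.8831·-1.8461 = +12.1713 (running +36.3352)
  i=5: 3.8831·2.1723 − 3.9638·-2.8679 = +19.8027 (running +56.1380)
Area = |Σ|/2 = |56.1380|/2 = 28.0690

Area at t=0.309: 28.0690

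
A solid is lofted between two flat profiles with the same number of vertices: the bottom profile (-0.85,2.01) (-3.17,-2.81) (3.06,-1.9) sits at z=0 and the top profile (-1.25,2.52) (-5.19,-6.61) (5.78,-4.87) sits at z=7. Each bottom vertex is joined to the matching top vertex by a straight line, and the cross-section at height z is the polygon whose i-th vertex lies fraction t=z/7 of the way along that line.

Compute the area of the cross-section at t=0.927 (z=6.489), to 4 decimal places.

Area at t=0.927: 43.6180

Cross-section at t=0.927: each vertex is (1-t)·p0[i] + t·p1[i].
  v1: (1-0.927)·(-0.85,2.01) + 0.927·(-1.25,2.52) = (-1.2208,2.4828)
  v2: (1-0.927)·(-3.17,-2.81) + 0.927·(-5.19,-6.61) = (-5.0425,-6.3326)
  v3: (1-0.927)·(3.06,-1.9) + 0.927·(5.78,-4.87) = (5.5814,-4.6532)
Shoelace sum Σ(x_i·y_{i+1} − x_{i+1}·y_i):
  i=1: -1.2208·-6.3326 − -5.0425·2.4828 = +20.2503 (running +20.2503)
  i=2: -5.0425·-4.6532 − 5.5814·-6.3326 = +58.8089 (running +79.0592)
  i=3: 5.5814·2.4828 − -1.2208·-4.6532 = +8.1768 (running +87.2360)
Area = |Σ|/2 = |87.2360|/2 = 43.6180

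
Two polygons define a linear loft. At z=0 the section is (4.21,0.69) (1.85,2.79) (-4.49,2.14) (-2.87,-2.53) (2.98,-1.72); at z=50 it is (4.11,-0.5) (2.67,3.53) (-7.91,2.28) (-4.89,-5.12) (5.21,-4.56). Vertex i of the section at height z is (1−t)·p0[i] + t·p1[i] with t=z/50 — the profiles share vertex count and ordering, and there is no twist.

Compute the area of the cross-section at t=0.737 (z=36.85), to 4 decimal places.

Cross-section at t=0.737: each vertex is (1-t)·p0[i] + t·p1[i].
  v1: (1-0.737)·(4.21,0.69) + 0.737·(4.11,-0.5) = (4.1363,-0.1870)
  v2: (1-0.737)·(1.85,2.79) + 0.737·(2.67,3.53) = (2.4543,3.3354)
  v3: (1-0.737)·(-4.49,2.14) + 0.737·(-7.91,2.28) = (-7.0105,2.2432)
  v4: (1-0.737)·(-2.87,-2.53) + 0.737·(-4.89,-5.12) = (-4.3587,-4.4388)
  v5: (1-0.737)·(2.98,-1.72) + 0.737·(5.21,-4.56) = (4.6235,-3.8131)
Shoelace sum Σ(x_i·y_{i+1} − x_{i+1}·y_i):
  i=1: 4.1363·3.3354 − 2.4543·-0.1870 = +14.2552 (running +14.2552)
  i=2: 2.4543·2.2432 − -7.0105·3.3354 = +28.8883 (running +43.1435)
  i=3: -7.0105·-4.4388 − -4.3587·2.2432 = +40.8960 (running +84.0395)
  i=4: -4.3587·-3.8131 − 4.6235·-4.4388 = +37.1432 (running +121.1827)
  i=5: 4.6235·-0.1870 − 4.1363·-3.8131 = +14.9073 (running +136.0900)
Area = |Σ|/2 = |136.0900|/2 = 68.0450

Area at t=0.737: 68.0450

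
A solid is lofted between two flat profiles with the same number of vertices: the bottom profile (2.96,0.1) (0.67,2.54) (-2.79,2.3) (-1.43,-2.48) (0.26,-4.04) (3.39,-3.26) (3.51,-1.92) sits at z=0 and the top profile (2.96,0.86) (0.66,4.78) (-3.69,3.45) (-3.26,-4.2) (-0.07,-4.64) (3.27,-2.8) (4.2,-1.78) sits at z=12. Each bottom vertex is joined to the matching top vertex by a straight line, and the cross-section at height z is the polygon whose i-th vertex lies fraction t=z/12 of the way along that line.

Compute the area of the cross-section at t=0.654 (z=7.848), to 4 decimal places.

Area at t=0.654: 43.5027

Cross-section at t=0.654: each vertex is (1-t)·p0[i] + t·p1[i].
  v1: (1-0.654)·(2.96,0.1) + 0.654·(2.96,0.86) = (2.9600,0.5970)
  v2: (1-0.654)·(0.67,2.54) + 0.654·(0.66,4.78) = (0.6635,4.0050)
  v3: (1-0.654)·(-2.79,2.3) + 0.654·(-3.69,3.45) = (-3.3786,3.0521)
  v4: (1-0.654)·(-1.43,-2.48) + 0.654·(-3.26,-4.2) = (-2.6268,-3.6049)
  v5: (1-0.654)·(0.26,-4.04) + 0.654·(-0.07,-4.64) = (0.0442,-4.4324)
  v6: (1-0.654)·(3.39,-3.26) + 0.654·(3.27,-2.8) = (3.3115,-2.9592)
  v7: (1-0.654)·(3.51,-1.92) + 0.654·(4.2,-1.78) = (3.9613,-1.8284)
Shoelace sum Σ(x_i·y_{i+1} − x_{i+1}·y_i):
  i=1: 2.9600·4.0050 − 0.6635·0.5970 = +11.4586 (running +11.4586)
  i=2: 0.6635·3.0521 − -3.3786·4.0050 = +15.5561 (running +27.0147)
  i=3: -3.3786·-3.6049 − -2.6268·3.0521 = +20.1968 (running +47.2114)
  i=4: -2.6268·-4.4324 − 0.0442·-3.6049 = +11.8024 (running +59.0138)
  i=5: 0.0442·-2.9592 − 3.3115·-4.4324 = +14.5472 (running +73.5611)
  i=6: 3.3115·-1.8284 − 3.9613·-2.9592 = +5.6671 (running +79.2282)
  i=7: 3.9613·0.5970 − 2.9600·-1.8284 = +7.7772 (running +87.0054)
Area = |Σ|/2 = |87.0054|/2 = 43.5027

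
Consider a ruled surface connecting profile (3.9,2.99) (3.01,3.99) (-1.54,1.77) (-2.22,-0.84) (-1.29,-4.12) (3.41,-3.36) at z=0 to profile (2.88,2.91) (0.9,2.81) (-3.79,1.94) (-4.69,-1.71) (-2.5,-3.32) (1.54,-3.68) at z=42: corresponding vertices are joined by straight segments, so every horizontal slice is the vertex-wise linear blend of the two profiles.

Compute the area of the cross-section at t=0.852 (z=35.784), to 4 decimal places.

Area at t=0.852: 37.0431

Cross-section at t=0.852: each vertex is (1-t)·p0[i] + t·p1[i].
  v1: (1-0.852)·(3.9,2.99) + 0.852·(2.88,2.91) = (3.0310,2.9218)
  v2: (1-0.852)·(3.01,3.99) + 0.852·(0.9,2.81) = (1.2123,2.9846)
  v3: (1-0.852)·(-1.54,1.77) + 0.852·(-3.79,1.94) = (-3.4570,1.9148)
  v4: (1-0.852)·(-2.22,-0.84) + 0.852·(-4.69,-1.71) = (-4.3244,-1.5812)
  v5: (1-0.852)·(-1.29,-4.12) + 0.852·(-2.5,-3.32) = (-2.3209,-3.4384)
  v6: (1-0.852)·(3.41,-3.36) + 0.852·(1.54,-3.68) = (1.8168,-3.6326)
Shoelace sum Σ(x_i·y_{i+1} − x_{i+1}·y_i):
  i=1: 3.0310·2.9846 − 1.2123·2.9218 = +5.5042 (running +5.5042)
  i=2: 1.2123·1.9148 − -3.4570·2.9846 = +12.6392 (running +18.1435)
  i=3: -3.4570·-1.5812 − -4.3244·1.9148 = +13.7470 (running +31.8904)
  i=4: -4.3244·-3.4384 − -2.3209·-1.5812 = +11.1992 (running +43.0896)
  i=5: -2.3209·-3.6326 − 1.8168·-3.4384 = +14.6778 (running +57.7675)
  i=6: 1.8168·2.9218 − 3.0310·-3.6326 = +16.3187 (running +74.0861)
Area = |Σ|/2 = |74.0861|/2 = 37.0431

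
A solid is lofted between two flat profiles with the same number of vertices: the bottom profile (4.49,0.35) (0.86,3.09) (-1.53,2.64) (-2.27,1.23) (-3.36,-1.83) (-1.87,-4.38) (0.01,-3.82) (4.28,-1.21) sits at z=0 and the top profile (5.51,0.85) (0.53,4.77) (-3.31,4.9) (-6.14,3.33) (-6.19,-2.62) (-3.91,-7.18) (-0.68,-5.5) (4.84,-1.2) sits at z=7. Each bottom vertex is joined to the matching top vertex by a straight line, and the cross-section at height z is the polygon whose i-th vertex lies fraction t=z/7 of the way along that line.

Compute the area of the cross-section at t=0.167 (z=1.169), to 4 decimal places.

Cross-section at t=0.167: each vertex is (1-t)·p0[i] + t·p1[i].
  v1: (1-0.167)·(4.49,0.35) + 0.167·(5.51,0.85) = (4.6603,0.4335)
  v2: (1-0.167)·(0.86,3.09) + 0.167·(0.53,4.77) = (0.8049,3.3706)
  v3: (1-0.167)·(-1.53,2.64) + 0.167·(-3.31,4.9) = (-1.8273,3.0174)
  v4: (1-0.167)·(-2.27,1.23) + 0.167·(-6.14,3.33) = (-2.9163,1.5807)
  v5: (1-0.167)·(-3.36,-1.83) + 0.167·(-6.19,-2.62) = (-3.8326,-1.9619)
  v6: (1-0.167)·(-1.87,-4.38) + 0.167·(-3.91,-7.18) = (-2.2107,-4.8476)
  v7: (1-0.167)·(0.01,-3.82) + 0.167·(-0.68,-5.5) = (-0.1052,-4.1006)
  v8: (1-0.167)·(4.28,-1.21) + 0.167·(4.84,-1.2) = (4.3735,-1.2083)
Shoelace sum Σ(x_i·y_{i+1} − x_{i+1}·y_i):
  i=1: 4.6603·3.3706 − 0.8049·0.4335 = +15.3590 (running +15.3590)
  i=2: 0.8049·3.0174 − -1.8273·3.3706 = +8.5876 (running +23.9466)
  i=3: -1.8273·1.5807 − -2.9163·3.0174 = +5.9113 (running +29.8579)
  i=4: -2.9163·-1.9619 − -3.8326·1.5807 = +11.7798 (running +41.6377)
  i=5: -3.8326·-4.8476 − -2.2107·-1.9619 = +14.2418 (running +55.8795)
  i=6: -2.2107·-4.1006 − -0.1052·-4.8476 = +8.5549 (running +64.4344)
  i=7: -0.1052·-1.2083 − 4.3735·-4.1006 = +18.0610 (running +82.4954)
  i=8: 4.3735·0.4335 − 4.6603·-1.2083 = +7.5271 (running +90.0226)
Area = |Σ|/2 = |90.0226|/2 = 45.0113

Area at t=0.167: 45.0113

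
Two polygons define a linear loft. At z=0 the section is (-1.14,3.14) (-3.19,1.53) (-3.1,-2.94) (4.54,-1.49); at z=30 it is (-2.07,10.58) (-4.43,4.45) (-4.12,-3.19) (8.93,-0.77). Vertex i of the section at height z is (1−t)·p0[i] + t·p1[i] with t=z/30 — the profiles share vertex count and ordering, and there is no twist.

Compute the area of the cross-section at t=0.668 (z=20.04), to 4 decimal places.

Cross-section at t=0.668: each vertex is (1-t)·p0[i] + t·p1[i].
  v1: (1-0.668)·(-1.14,3.14) + 0.668·(-2.07,10.58) = (-1.7612,8.1099)
  v2: (1-0.668)·(-3.19,1.53) + 0.668·(-4.43,4.45) = (-4.0183,3.4806)
  v3: (1-0.668)·(-3.1,-2.94) + 0.668·(-4.12,-3.19) = (-3.7814,-3.1070)
  v4: (1-0.668)·(4.54,-1.49) + 0.668·(8.93,-0.77) = (7.4725,-1.0090)
Shoelace sum Σ(x_i·y_{i+1} − x_{i+1}·y_i):
  i=1: -1.7612·3.4806 − -4.0183·8.1099 = +26.4582 (running +26.4582)
  i=2: -4.0183·-3.1070 − -3.7814·3.4806 = +25.6462 (running +52.1043)
  i=3: -3.7814·-1.0090 − 7.4725·-3.1070 = +27.0327 (running +79.1370)
  i=4: 7.4725·8.1099 − -1.7612·-1.0090 = +58.8244 (running +137.9614)
Area = |Σ|/2 = |137.9614|/2 = 68.9807

Area at t=0.668: 68.9807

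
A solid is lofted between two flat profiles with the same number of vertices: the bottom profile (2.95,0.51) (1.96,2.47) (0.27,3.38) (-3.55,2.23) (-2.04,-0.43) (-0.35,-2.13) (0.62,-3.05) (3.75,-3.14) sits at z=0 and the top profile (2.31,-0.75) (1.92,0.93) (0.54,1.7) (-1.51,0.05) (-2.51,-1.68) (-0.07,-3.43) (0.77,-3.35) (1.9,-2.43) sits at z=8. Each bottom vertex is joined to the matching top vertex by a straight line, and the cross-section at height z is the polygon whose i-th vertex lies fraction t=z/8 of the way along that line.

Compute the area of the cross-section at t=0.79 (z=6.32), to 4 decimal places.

Cross-section at t=0.79: each vertex is (1-t)·p0[i] + t·p1[i].
  v1: (1-0.79)·(2.95,0.51) + 0.79·(2.31,-0.75) = (2.4444,-0.4854)
  v2: (1-0.79)·(1.96,2.47) + 0.79·(1.92,0.93) = (1.9284,1.2534)
  v3: (1-0.79)·(0.27,3.38) + 0.79·(0.54,1.7) = (0.4833,2.0528)
  v4: (1-0.79)·(-3.55,2.23) + 0.79·(-1.51,0.05) = (-1.9384,0.5078)
  v5: (1-0.79)·(-2.04,-0.43) + 0.79·(-2.51,-1.68) = (-2.4113,-1.4175)
  v6: (1-0.79)·(-0.35,-2.13) + 0.79·(-0.07,-3.43) = (-0.1288,-3.1570)
  v7: (1-0.79)·(0.62,-3.05) + 0.79·(0.77,-3.35) = (0.7385,-3.2870)
  v8: (1-0.79)·(3.75,-3.14) + 0.79·(1.9,-2.43) = (2.2885,-2.5791)
Shoelace sum Σ(x_i·y_{i+1} − x_{i+1}·y_i):
  i=1: 2.4444·1.2534 − 1.9284·-0.4854 = +3.9999 (running +3.9999)
  i=2: 1.9284·2.0528 − 0.4833·1.2534 = +3.3529 (running +7.3527)
  i=3: 0.4833·0.5078 − -1.9384·2.0528 = +4.2246 (running +11.5773)
  i=4: -1.9384·-1.4175 − -2.4113·0.5078 = +3.9721 (running +15.5494)
  i=5: -2.4113·-3.1570 − -0.1288·-1.4175 = +7.4299 (running +22.9793)
  i=6: -0.1288·-3.2870 − 0.7385·-3.1570 = +2.7548 (running +25.7341)
  i=7: 0.7385·-2.5791 − 2.2885·-3.2870 = +5.6176 (running +31.3518)
  i=8: 2.2885·-0.4854 − 2.4444·-2.5791 = +5.1935 (running +36.5453)
Area = |Σ|/2 = |36.5453|/2 = 18.2726

Area at t=0.79: 18.2726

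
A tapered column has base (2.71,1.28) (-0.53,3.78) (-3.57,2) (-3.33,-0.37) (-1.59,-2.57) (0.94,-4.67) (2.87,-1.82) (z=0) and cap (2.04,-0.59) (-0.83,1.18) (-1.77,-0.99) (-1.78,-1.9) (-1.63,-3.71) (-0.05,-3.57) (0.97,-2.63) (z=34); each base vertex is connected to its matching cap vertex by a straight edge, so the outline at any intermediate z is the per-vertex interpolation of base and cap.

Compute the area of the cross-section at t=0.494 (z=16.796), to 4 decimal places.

Cross-section at t=0.494: each vertex is (1-t)·p0[i] + t·p1[i].
  v1: (1-0.494)·(2.71,1.28) + 0.494·(2.04,-0.59) = (2.3790,0.3562)
  v2: (1-0.494)·(-0.53,3.78) + 0.494·(-0.83,1.18) = (-0.6782,2.4956)
  v3: (1-0.494)·(-3.57,2) + 0.494·(-1.77,-0.99) = (-2.6808,0.5229)
  v4: (1-0.494)·(-3.33,-0.37) + 0.494·(-1.78,-1.9) = (-2.5643,-1.1258)
  v5: (1-0.494)·(-1.59,-2.57) + 0.494·(-1.63,-3.71) = (-1.6098,-3.1332)
  v6: (1-0.494)·(0.94,-4.67) + 0.494·(-0.05,-3.57) = (0.4509,-4.1266)
  v7: (1-0.494)·(2.87,-1.82) + 0.494·(0.97,-2.63) = (1.9314,-2.2201)
Shoelace sum Σ(x_i·y_{i+1} − x_{i+1}·y_i):
  i=1: 2.3790·2.4956 − -0.6782·0.3562 = +6.1787 (running +6.1787)
  i=2: -0.6782·0.5229 − -2.6808·2.4956 = +6.3355 (running +12.5142)
  i=3: -2.6808·-1.1258 − -2.5643·0.5229 = +4.3591 (running +16.8733)
  i=4: -2.5643·-3.1332 − -1.6098·-1.1258 = +6.2221 (running +23.0954)
  i=5: -1.6098·-4.1266 − 0.4509·-3.1332 = +8.0557 (running +31.1511)
  i=6: 0.4509·-2.2201 − 1.9314·-4.1266 = +6.9690 (running +38.1200)
  i=7: 1.9314·0.3562 − 2.3790·-2.2201 = +5.9698 (running +44.0898)
Area = |Σ|/2 = |44.0898|/2 = 22.0449

Area at t=0.494: 22.0449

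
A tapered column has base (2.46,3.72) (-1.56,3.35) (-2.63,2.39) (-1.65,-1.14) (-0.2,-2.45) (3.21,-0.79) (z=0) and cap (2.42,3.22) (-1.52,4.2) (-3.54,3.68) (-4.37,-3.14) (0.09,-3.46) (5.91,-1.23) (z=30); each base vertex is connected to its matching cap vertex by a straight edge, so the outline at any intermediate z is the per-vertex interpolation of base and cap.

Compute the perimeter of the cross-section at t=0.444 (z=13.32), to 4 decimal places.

Perimeter at t=0.444: 23.3476

Cross-section at t=0.444: each vertex is (1-t)·p0[i] + t·p1[i].
  v1: (1-0.444)·(2.46,3.72) + 0.444·(2.42,3.22) = (2.4422,3.4980)
  v2: (1-0.444)·(-1.56,3.35) + 0.444·(-1.52,4.2) = (-1.5422,3.7274)
  v3: (1-0.444)·(-2.63,2.39) + 0.444·(-3.54,3.68) = (-3.0340,2.9628)
  v4: (1-0.444)·(-1.65,-1.14) + 0.444·(-4.37,-3.14) = (-2.8577,-2.0280)
  v5: (1-0.444)·(-0.2,-2.45) + 0.444·(0.09,-3.46) = (-0.0712,-2.8984)
  v6: (1-0.444)·(3.21,-0.79) + 0.444·(5.91,-1.23) = (4.4088,-0.9854)
Perimeter = Σ |v_{i+1} − v_i|:
  edge 1→2: √(-3.9845² + 0.2294²) = 3.9911 (running 3.9911)
  edge 2→3: √(-1.4918² + -0.7646²) = 1.6763 (running 5.6674)
  edge 3→4: √(0.1764² + -4.9908²) = 4.9939 (running 10.6613)
  edge 4→5: √(2.7864² + -0.8704²) = 2.9192 (running 13.5805)
  edge 5→6: √(4.4800² + 1.9131²) = 4.8714 (running 18.4519)
  edge 6→1: √(-1.9666² + 4.4834²) = 4.8957 (running 23.3476)
Perimeter = 23.3476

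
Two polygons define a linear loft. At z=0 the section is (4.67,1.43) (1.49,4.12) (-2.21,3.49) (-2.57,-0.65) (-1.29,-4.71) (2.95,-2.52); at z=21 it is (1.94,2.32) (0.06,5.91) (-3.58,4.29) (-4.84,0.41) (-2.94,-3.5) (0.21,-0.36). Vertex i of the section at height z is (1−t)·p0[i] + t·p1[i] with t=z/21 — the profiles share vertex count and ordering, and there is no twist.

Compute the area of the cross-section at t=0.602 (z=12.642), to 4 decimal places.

Area at t=0.602: 39.1469

Cross-section at t=0.602: each vertex is (1-t)·p0[i] + t·p1[i].
  v1: (1-0.602)·(4.67,1.43) + 0.602·(1.94,2.32) = (3.0265,1.9658)
  v2: (1-0.602)·(1.49,4.12) + 0.602·(0.06,5.91) = (0.6291,5.1976)
  v3: (1-0.602)·(-2.21,3.49) + 0.602·(-3.58,4.29) = (-3.0347,3.9716)
  v4: (1-0.602)·(-2.57,-0.65) + 0.602·(-4.84,0.41) = (-3.9365,-0.0119)
  v5: (1-0.602)·(-1.29,-4.71) + 0.602·(-2.94,-3.5) = (-2.2833,-3.9816)
  v6: (1-0.602)·(2.95,-2.52) + 0.602·(0.21,-0.36) = (1.3005,-1.2197)
Shoelace sum Σ(x_i·y_{i+1} − x_{i+1}·y_i):
  i=1: 3.0265·5.1976 − 0.6291·1.9658 = +14.4939 (running +14.4939)
  i=2: 0.6291·3.9716 − -3.0347·5.1976 = +18.2720 (running +32.7659)
  i=3: -3.0347·-0.0119 − -3.9365·3.9716 = +15.6704 (running +48.4363)
  i=4: -3.9365·-3.9816 − -2.2833·-0.0119 = +15.6465 (running +64.0829)
  i=5: -2.2833·-1.2197 − 1.3005·-3.9816 = +7.9630 (running +72.0459)
  i=6: 1.3005·1.9658 − 3.0265·-1.2197 = +6.2479 (running +78.2938)
Area = |Σ|/2 = |78.2938|/2 = 39.1469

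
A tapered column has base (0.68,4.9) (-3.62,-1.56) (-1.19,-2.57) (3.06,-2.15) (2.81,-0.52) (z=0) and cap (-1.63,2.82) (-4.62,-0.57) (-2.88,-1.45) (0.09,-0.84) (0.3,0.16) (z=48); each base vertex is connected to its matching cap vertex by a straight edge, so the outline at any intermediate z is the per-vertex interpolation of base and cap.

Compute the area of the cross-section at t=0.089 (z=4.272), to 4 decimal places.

Cross-section at t=0.089: each vertex is (1-t)·p0[i] + t·p1[i].
  v1: (1-0.089)·(0.68,4.9) + 0.089·(-1.63,2.82) = (0.4744,4.7149)
  v2: (1-0.089)·(-3.62,-1.56) + 0.089·(-4.62,-0.57) = (-3.7090,-1.4719)
  v3: (1-0.089)·(-1.19,-2.57) + 0.089·(-2.88,-1.45) = (-1.3404,-2.4703)
  v4: (1-0.089)·(3.06,-2.15) + 0.089·(0.09,-0.84) = (2.7957,-2.0334)
  v5: (1-0.089)·(2.81,-0.52) + 0.089·(0.3,0.16) = (2.5866,-0.4595)
Shoelace sum Σ(x_i·y_{i+1} − x_{i+1}·y_i):
  i=1: 0.4744·-1.4719 − -3.7090·4.7149 = +16.7892 (running +16.7892)
  i=2: -3.7090·-2.4703 − -1.3404·-1.4719 = +7.1895 (running +23.9787)
  i=3: -1.3404·-2.0334 − 2.7957·-2.4703 = +9.6318 (running +33.6105)
  i=4: 2.7957·-0.4595 − 2.5866·-2.0334 = +3.9751 (running +37.5856)
  i=5: 2.5866·4.7149 − 0.4744·-0.4595 = +12.4135 (running +49.9991)
Area = |Σ|/2 = |49.9991|/2 = 24.9996

Area at t=0.089: 24.9996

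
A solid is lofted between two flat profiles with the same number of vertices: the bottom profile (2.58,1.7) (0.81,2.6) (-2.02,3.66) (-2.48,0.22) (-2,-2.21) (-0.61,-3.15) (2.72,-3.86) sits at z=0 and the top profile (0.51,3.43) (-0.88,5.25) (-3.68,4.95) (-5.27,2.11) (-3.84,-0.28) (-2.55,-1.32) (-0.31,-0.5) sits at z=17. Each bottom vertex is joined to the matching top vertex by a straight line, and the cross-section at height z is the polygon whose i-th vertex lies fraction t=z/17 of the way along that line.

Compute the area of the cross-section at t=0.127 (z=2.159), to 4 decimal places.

Cross-section at t=0.127: each vertex is (1-t)·p0[i] + t·p1[i].
  v1: (1-0.127)·(2.58,1.7) + 0.127·(0.51,3.43) = (2.3171,1.9197)
  v2: (1-0.127)·(0.81,2.6) + 0.127·(-0.88,5.25) = (0.5954,2.9365)
  v3: (1-0.127)·(-2.02,3.66) + 0.127·(-3.68,4.95) = (-2.2308,3.8238)
  v4: (1-0.127)·(-2.48,0.22) + 0.127·(-5.27,2.11) = (-2.8343,0.4600)
  v5: (1-0.127)·(-2,-2.21) + 0.127·(-3.84,-0.28) = (-2.2337,-1.9649)
  v6: (1-0.127)·(-0.61,-3.15) + 0.127·(-2.55,-1.32) = (-0.8564,-2.9176)
  v7: (1-0.127)·(2.72,-3.86) + 0.127·(-0.31,-0.5) = (2.3352,-3.4333)
Shoelace sum Σ(x_i·y_{i+1} − x_{i+1}·y_i):
  i=1: 2.3171·2.9365 − 0.5954·1.9197 = +5.6614 (running +5.6614)
  i=2: 0.5954·3.8238 − -2.2308·2.9365 = +8.8275 (running +14.4889)
  i=3: -2.2308·0.4600 − -2.8343·3.8238 = +9.8118 (running +24.3006)
  i=4: -2.8343·-1.9649 − -2.2337·0.4600 = +6.5967 (running +30.8973)
  i=5: -2.2337·-2.9176 − -0.8564·-1.9649 = +4.8343 (running +35.7316)
  i=6: -0.8564·-3.4333 − 2.3352·-2.9176 = +9.7533 (running +45.4849)
  i=7: 2.3352·1.9197 − 2.3171·-3.4333 = +12.4382 (running +57.9231)
Area = |Σ|/2 = |57.9231|/2 = 28.9616

Area at t=0.127: 28.9616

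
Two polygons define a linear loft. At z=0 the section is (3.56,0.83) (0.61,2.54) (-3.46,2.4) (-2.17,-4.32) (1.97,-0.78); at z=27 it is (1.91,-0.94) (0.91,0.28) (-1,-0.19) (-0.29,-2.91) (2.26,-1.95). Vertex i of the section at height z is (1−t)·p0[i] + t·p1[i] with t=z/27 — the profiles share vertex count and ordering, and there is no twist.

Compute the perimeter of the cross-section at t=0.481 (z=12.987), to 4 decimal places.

Cross-section at t=0.481: each vertex is (1-t)·p0[i] + t·p1[i].
  v1: (1-0.481)·(3.56,0.83) + 0.481·(1.91,-0.94) = (2.7664,-0.0214)
  v2: (1-0.481)·(0.61,2.54) + 0.481·(0.91,0.28) = (0.7543,1.4529)
  v3: (1-0.481)·(-3.46,2.4) + 0.481·(-1,-0.19) = (-2.2767,1.1542)
  v4: (1-0.481)·(-2.17,-4.32) + 0.481·(-0.29,-2.91) = (-1.2657,-3.6418)
  v5: (1-0.481)·(1.97,-0.78) + 0.481·(2.26,-1.95) = (2.1095,-1.3428)
Perimeter = Σ |v_{i+1} − v_i|:
  edge 1→2: √(-2.0121² + 1.4743²) = 2.4944 (running 2.4944)
  edge 2→3: √(-3.0310² + -0.2987²) = 3.0457 (running 5.5401)
  edge 3→4: √(1.0110² + -4.7960²) = 4.9014 (running 10.4415)
  edge 4→5: √(3.3752² + 2.2990²) = 4.0838 (running 14.5253)
  edge 5→1: √(0.6569² + 1.3214²) = 1.4757 (running 16.0010)
Perimeter = 16.0010

Perimeter at t=0.481: 16.0010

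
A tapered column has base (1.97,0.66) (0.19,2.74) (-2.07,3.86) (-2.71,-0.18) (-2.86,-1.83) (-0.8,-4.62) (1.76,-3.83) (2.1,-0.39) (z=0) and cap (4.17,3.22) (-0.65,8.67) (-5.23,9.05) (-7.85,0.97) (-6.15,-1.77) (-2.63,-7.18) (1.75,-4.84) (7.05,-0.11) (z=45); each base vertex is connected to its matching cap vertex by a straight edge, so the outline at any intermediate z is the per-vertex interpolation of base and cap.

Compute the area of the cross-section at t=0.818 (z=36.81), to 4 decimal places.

Area at t=0.818: 115.9288

Cross-section at t=0.818: each vertex is (1-t)·p0[i] + t·p1[i].
  v1: (1-0.818)·(1.97,0.66) + 0.818·(4.17,3.22) = (3.7696,2.7541)
  v2: (1-0.818)·(0.19,2.74) + 0.818·(-0.65,8.67) = (-0.4971,7.5907)
  v3: (1-0.818)·(-2.07,3.86) + 0.818·(-5.23,9.05) = (-4.6549,8.1054)
  v4: (1-0.818)·(-2.71,-0.18) + 0.818·(-7.85,0.97) = (-6.9145,0.7607)
  v5: (1-0.818)·(-2.86,-1.83) + 0.818·(-6.15,-1.77) = (-5.5512,-1.7809)
  v6: (1-0.818)·(-0.8,-4.62) + 0.818·(-2.63,-7.18) = (-2.2969,-6.7141)
  v7: (1-0.818)·(1.76,-3.83) + 0.818·(1.75,-4.84) = (1.7518,-4.6562)
  v8: (1-0.818)·(2.1,-0.39) + 0.818·(7.05,-0.11) = (6.1491,-0.1610)
Shoelace sum Σ(x_i·y_{i+1} − x_{i+1}·y_i):
  i=1: 3.7696·7.5907 − -0.4971·2.7541 = +29.9832 (running +29.9832)
  i=2: -0.4971·8.1054 − -4.6549·7.5907 = +31.3046 (running +61.2878)
  i=3: -4.6549·0.7607 − -6.9145·8.1054 = +52.5041 (running +113.7919)
  i=4: -6.9145·-1.7809 − -5.5512·0.7607 = +16.5370 (running +130.3289)
  i=5: -5.5512·-6.7141 − -2.2969·-1.7809 = +33.1807 (running +163.5096)
  i=6: -2.2969·-4.6562 − 1.7518·-6.7141 = +22.4568 (running +185.9664)
  i=7: 1.7518·-0.1610 − 6.1491·-4.6562 = +28.3493 (running +214.3158)
  i=8: 6.1491·2.7541 − 3.7696·-0.1610 = +17.5419 (running +231.8576)
Area = |Σ|/2 = |231.8576|/2 = 115.9288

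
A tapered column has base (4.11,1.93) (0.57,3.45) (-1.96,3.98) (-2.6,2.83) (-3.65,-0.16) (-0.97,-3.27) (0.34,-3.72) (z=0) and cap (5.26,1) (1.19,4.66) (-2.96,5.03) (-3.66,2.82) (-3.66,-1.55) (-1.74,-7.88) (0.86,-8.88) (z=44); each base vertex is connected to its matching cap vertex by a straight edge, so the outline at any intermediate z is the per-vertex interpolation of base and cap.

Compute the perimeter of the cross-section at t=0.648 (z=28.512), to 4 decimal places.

Perimeter at t=0.648: 31.6203

Cross-section at t=0.648: each vertex is (1-t)·p0[i] + t·p1[i].
  v1: (1-0.648)·(4.11,1.93) + 0.648·(5.26,1) = (4.8552,1.3274)
  v2: (1-0.648)·(0.57,3.45) + 0.648·(1.19,4.66) = (0.9718,4.2341)
  v3: (1-0.648)·(-1.96,3.98) + 0.648·(-2.96,5.03) = (-2.6080,4.6604)
  v4: (1-0.648)·(-2.6,2.83) + 0.648·(-3.66,2.82) = (-3.2869,2.8235)
  v5: (1-0.648)·(-3.65,-0.16) + 0.648·(-3.66,-1.55) = (-3.6565,-1.0607)
  v6: (1-0.648)·(-0.97,-3.27) + 0.648·(-1.74,-7.88) = (-1.4690,-6.2573)
  v7: (1-0.648)·(0.34,-3.72) + 0.648·(0.86,-8.88) = (0.6770,-7.0637)
Perimeter = Σ |v_{i+1} − v_i|:
  edge 1→2: √(-3.8834² + 2.9067²) = 4.8508 (running 4.8508)
  edge 2→3: √(-3.5798² + 0.4263²) = 3.6051 (running 8.4558)
  edge 3→4: √(-0.6789² + -1.8369²) = 1.9583 (running 10.4142)
  edge 4→5: √(-0.3696² + -3.8842²) = 3.9018 (running 14.3159)
  edge 5→6: √(2.1875² + -5.1966²) = 5.6382 (running 19.9542)
  edge 6→7: √(2.1459² + -0.8064²) = 2.2924 (running 22.2466)
  edge 7→1: √(4.1782² + 8.3910²) = 9.3738 (running 31.6203)
Perimeter = 31.6203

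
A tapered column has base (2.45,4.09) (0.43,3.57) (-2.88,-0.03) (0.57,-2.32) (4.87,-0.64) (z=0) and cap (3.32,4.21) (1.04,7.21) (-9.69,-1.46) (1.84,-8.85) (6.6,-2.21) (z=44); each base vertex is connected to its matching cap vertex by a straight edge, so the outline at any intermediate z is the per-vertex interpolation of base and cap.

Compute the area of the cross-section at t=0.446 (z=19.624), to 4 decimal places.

Area at t=0.446: 64.4939

Cross-section at t=0.446: each vertex is (1-t)·p0[i] + t·p1[i].
  v1: (1-0.446)·(2.45,4.09) + 0.446·(3.32,4.21) = (2.8380,4.1435)
  v2: (1-0.446)·(0.43,3.57) + 0.446·(1.04,7.21) = (0.7021,5.1934)
  v3: (1-0.446)·(-2.88,-0.03) + 0.446·(-9.69,-1.46) = (-5.9173,-0.6678)
  v4: (1-0.446)·(0.57,-2.32) + 0.446·(1.84,-8.85) = (1.1364,-5.2324)
  v5: (1-0.446)·(4.87,-0.64) + 0.446·(6.6,-2.21) = (5.6416,-1.3402)
Shoelace sum Σ(x_i·y_{i+1} − x_{i+1}·y_i):
  i=1: 2.8380·5.1934 − 0.7021·4.1435 = +11.8301 (running +11.8301)
  i=2: 0.7021·-0.6678 − -5.9173·5.1934 = +30.2621 (running +42.0922)
  i=3: -5.9173·-5.2324 − 1.1364·-0.6678 = +31.7202 (running +73.8124)
  i=4: 1.1364·-1.3402 − 5.6416·-5.2324 = +27.9958 (running +101.8083)
  i=5: 5.6416·4.1435 − 2.8380·-1.3402 = +27.1796 (running +128.9878)
Area = |Σ|/2 = |128.9878|/2 = 64.4939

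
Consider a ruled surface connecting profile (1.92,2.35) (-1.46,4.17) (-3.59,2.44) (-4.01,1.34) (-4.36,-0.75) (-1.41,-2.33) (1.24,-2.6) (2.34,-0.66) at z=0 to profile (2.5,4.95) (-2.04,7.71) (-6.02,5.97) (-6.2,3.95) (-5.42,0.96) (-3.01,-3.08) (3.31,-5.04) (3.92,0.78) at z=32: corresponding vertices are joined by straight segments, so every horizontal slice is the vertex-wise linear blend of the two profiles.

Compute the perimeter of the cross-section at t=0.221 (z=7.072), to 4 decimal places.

Cross-section at t=0.221: each vertex is (1-t)·p0[i] + t·p1[i].
  v1: (1-0.221)·(1.92,2.35) + 0.221·(2.5,4.95) = (2.0482,2.9246)
  v2: (1-0.221)·(-1.46,4.17) + 0.221·(-2.04,7.71) = (-1.5882,4.9523)
  v3: (1-0.221)·(-3.59,2.44) + 0.221·(-6.02,5.97) = (-4.1270,3.2201)
  v4: (1-0.221)·(-4.01,1.34) + 0.221·(-6.2,3.95) = (-4.4940,1.9168)
  v5: (1-0.221)·(-4.36,-0.75) + 0.221·(-5.42,0.96) = (-4.5943,-0.3721)
  v6: (1-0.221)·(-1.41,-2.33) + 0.221·(-3.01,-3.08) = (-1.7636,-2.4958)
  v7: (1-0.221)·(1.24,-2.6) + 0.221·(3.31,-5.04) = (1.6975,-3.1392)
  v8: (1-0.221)·(2.34,-0.66) + 0.221·(3.92,0.78) = (2.6892,-0.3418)
Perimeter = Σ |v_{i+1} − v_i|:
  edge 1→2: √(-3.6364² + 2.0277²) = 4.1635 (running 4.1635)
  edge 2→3: √(-2.5388² + -1.7322²) = 3.0735 (running 7.2370)
  edge 3→4: √(-0.3670² + -1.3033²) = 1.3540 (running 8.5910)
  edge 4→5: √(-0.1003² + -2.2889²) = 2.2911 (running 10.8821)
  edge 5→6: √(2.8307² + -2.1237²) = 3.5387 (running 14.4208)
  edge 6→7: √(3.4611² + -0.6435²) = 3.5204 (running 17.9412)
  edge 7→8: √(0.9917² + 2.7975²) = 2.9681 (running 20.9093)
  edge 8→1: √(-0.6410² + 3.2664²) = 3.3287 (running 24.2379)
Perimeter = 24.2379

Perimeter at t=0.221: 24.2379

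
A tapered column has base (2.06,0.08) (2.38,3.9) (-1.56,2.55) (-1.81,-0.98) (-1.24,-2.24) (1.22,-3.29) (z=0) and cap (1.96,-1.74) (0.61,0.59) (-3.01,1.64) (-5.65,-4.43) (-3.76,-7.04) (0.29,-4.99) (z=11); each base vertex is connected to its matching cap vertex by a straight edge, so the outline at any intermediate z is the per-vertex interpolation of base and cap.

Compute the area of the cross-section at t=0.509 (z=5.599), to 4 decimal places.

Area at t=0.509: 30.2234

Cross-section at t=0.509: each vertex is (1-t)·p0[i] + t·p1[i].
  v1: (1-0.509)·(2.06,0.08) + 0.509·(1.96,-1.74) = (2.0091,-0.8464)
  v2: (1-0.509)·(2.38,3.9) + 0.509·(0.61,0.59) = (1.4791,2.2152)
  v3: (1-0.509)·(-1.56,2.55) + 0.509·(-3.01,1.64) = (-2.2980,2.0868)
  v4: (1-0.509)·(-1.81,-0.98) + 0.509·(-5.65,-4.43) = (-3.7646,-2.7361)
  v5: (1-0.509)·(-1.24,-2.24) + 0.509·(-3.76,-7.04) = (-2.5227,-4.6832)
  v6: (1-0.509)·(1.22,-3.29) + 0.509·(0.29,-4.99) = (0.7466,-4.1553)
Shoelace sum Σ(x_i·y_{i+1} − x_{i+1}·y_i):
  i=1: 2.0091·2.2152 − 1.4791·-0.8464 = +5.7024 (running +5.7024)
  i=2: 1.4791·2.0868 − -2.2980·2.2152 = +8.1772 (running +13.8796)
  i=3: -2.2980·-2.7361 − -3.7646·2.0868 = +14.1435 (running +28.0231)
  i=4: -3.7646·-4.6832 − -2.5227·-2.7361 = +10.7280 (running +38.7511)
  i=5: -2.5227·-4.1553 − 0.7466·-4.6832 = +13.9791 (running +52.7303)
  i=6: 0.7466·-0.8464 − 2.0091·-4.1553 = +7.7165 (running +60.4467)
Area = |Σ|/2 = |60.4467|/2 = 30.2234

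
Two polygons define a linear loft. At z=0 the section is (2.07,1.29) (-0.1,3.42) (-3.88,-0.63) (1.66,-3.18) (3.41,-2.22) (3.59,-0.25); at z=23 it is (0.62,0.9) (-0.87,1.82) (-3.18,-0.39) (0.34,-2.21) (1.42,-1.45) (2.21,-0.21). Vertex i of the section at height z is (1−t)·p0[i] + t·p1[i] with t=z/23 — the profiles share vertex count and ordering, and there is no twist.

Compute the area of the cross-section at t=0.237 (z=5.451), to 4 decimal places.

Cross-section at t=0.237: each vertex is (1-t)·p0[i] + t·p1[i].
  v1: (1-0.237)·(2.07,1.29) + 0.237·(0.62,0.9) = (1.7264,1.1976)
  v2: (1-0.237)·(-0.1,3.42) + 0.237·(-0.87,1.82) = (-0.2825,3.0408)
  v3: (1-0.237)·(-3.88,-0.63) + 0.237·(-3.18,-0.39) = (-3.7141,-0.5731)
  v4: (1-0.237)·(1.66,-3.18) + 0.237·(0.34,-2.21) = (1.3472,-2.9501)
  v5: (1-0.237)·(3.41,-2.22) + 0.237·(1.42,-1.45) = (2.9384,-2.0375)
  v6: (1-0.237)·(3.59,-0.25) + 0.237·(2.21,-0.21) = (3.2629,-0.2405)
Shoelace sum Σ(x_i·y_{i+1} − x_{i+1}·y_i):
  i=1: 1.7264·3.0408 − -0.2825·1.1976 = +5.5878 (running +5.5878)
  i=2: -0.2825·-0.5731 − -3.7141·3.0408 = +11.4557 (running +17.0435)
  i=3: -3.7141·-2.9501 − 1.3472·-0.5731 = +11.7291 (running +28.7726)
  i=4: 1.3472·-2.0375 − 2.9384·-2.9501 = +5.9237 (running +34.6963)
  i=5: 2.9384·-0.2405 − 3.2629·-2.0375 = +5.9415 (running +40.6378)
  i=6: 3.2629·1.1976 − 1.7264·-0.2405 = +4.3228 (running +44.9606)
Area = |Σ|/2 = |44.9606|/2 = 22.4803

Area at t=0.237: 22.4803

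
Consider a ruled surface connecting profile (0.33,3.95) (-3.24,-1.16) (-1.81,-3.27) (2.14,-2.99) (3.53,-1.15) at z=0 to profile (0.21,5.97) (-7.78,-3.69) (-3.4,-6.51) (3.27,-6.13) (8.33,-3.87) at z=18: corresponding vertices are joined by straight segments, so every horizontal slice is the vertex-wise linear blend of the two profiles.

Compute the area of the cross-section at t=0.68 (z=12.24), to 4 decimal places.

Area at t=0.68: 76.5083

Cross-section at t=0.68: each vertex is (1-t)·p0[i] + t·p1[i].
  v1: (1-0.68)·(0.33,3.95) + 0.68·(0.21,5.97) = (0.2484,5.3236)
  v2: (1-0.68)·(-3.24,-1.16) + 0.68·(-7.78,-3.69) = (-6.3272,-2.8804)
  v3: (1-0.68)·(-1.81,-3.27) + 0.68·(-3.4,-6.51) = (-2.8912,-5.4732)
  v4: (1-0.68)·(2.14,-2.99) + 0.68·(3.27,-6.13) = (2.9084,-5.1252)
  v5: (1-0.68)·(3.53,-1.15) + 0.68·(8.33,-3.87) = (6.7940,-2.9996)
Shoelace sum Σ(x_i·y_{i+1} − x_{i+1}·y_i):
  i=1: 0.2484·-2.8804 − -6.3272·5.3236 = +32.9680 (running +32.9680)
  i=2: -6.3272·-5.4732 − -2.8912·-2.8804 = +26.3022 (running +59.2702)
  i=3: -2.8912·-5.1252 − 2.9084·-5.4732 = +30.7362 (running +90.0064)
  i=4: 2.9084·-2.9996 − 6.7940·-5.1252 = +26.0966 (running +116.1030)
  i=5: 6.7940·5.3236 − 0.2484·-2.9996 = +36.9136 (running +153.0167)
Area = |Σ|/2 = |153.0167|/2 = 76.5083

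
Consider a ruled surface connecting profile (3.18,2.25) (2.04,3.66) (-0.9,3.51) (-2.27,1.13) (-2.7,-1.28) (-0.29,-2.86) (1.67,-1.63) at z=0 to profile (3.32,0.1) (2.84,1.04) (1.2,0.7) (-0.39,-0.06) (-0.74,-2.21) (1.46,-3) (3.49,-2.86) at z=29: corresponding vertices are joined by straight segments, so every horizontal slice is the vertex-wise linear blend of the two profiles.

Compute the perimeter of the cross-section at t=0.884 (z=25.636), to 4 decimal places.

Cross-section at t=0.884: each vertex is (1-t)·p0[i] + t·p1[i].
  v1: (1-0.884)·(3.18,2.25) + 0.884·(3.32,0.1) = (3.3038,0.3494)
  v2: (1-0.884)·(2.04,3.66) + 0.884·(2.84,1.04) = (2.7472,1.3439)
  v3: (1-0.884)·(-0.9,3.51) + 0.884·(1.2,0.7) = (0.9564,1.0260)
  v4: (1-0.884)·(-2.27,1.13) + 0.884·(-0.39,-0.06) = (-0.6081,0.0780)
  v5: (1-0.884)·(-2.7,-1.28) + 0.884·(-0.74,-2.21) = (-0.9674,-2.1021)
  v6: (1-0.884)·(-0.29,-2.86) + 0.884·(1.46,-3) = (1.2570,-2.9838)
  v7: (1-0.884)·(1.67,-1.63) + 0.884·(3.49,-2.86) = (3.2789,-2.7173)
Perimeter = Σ |v_{i+1} − v_i|:
  edge 1→2: √(-0.5566² + 0.9945²) = 1.1397 (running 1.1397)
  edge 2→3: √(-1.7908² + -0.3180²) = 1.8188 (running 2.9585)
  edge 3→4: √(-1.5645² + -0.9479²) = 1.8292 (running 4.7877)
  edge 4→5: √(-0.3593² + -2.1802²) = 2.2096 (running 6.9973)
  edge 5→6: √(2.2244² + -0.8816²) = 2.3927 (running 9.3900)
  edge 6→7: √(2.0219² + 0.2664²) = 2.0394 (running 11.4294)
  edge 7→1: √(0.0249² + 3.0667²) = 3.0668 (running 14.4962)
Perimeter = 14.4962

Perimeter at t=0.884: 14.4962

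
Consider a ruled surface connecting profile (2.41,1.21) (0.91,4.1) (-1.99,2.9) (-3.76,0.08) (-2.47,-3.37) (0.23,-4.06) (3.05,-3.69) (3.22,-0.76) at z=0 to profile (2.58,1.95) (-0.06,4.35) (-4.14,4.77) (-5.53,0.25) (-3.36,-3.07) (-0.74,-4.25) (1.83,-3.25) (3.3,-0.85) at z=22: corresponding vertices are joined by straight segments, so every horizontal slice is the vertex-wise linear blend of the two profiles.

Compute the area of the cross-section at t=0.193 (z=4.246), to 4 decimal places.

Cross-section at t=0.193: each vertex is (1-t)·p0[i] + t·p1[i].
  v1: (1-0.193)·(2.41,1.21) + 0.193·(2.58,1.95) = (2.4428,1.3528)
  v2: (1-0.193)·(0.91,4.1) + 0.193·(-0.06,4.35) = (0.7228,4.1482)
  v3: (1-0.193)·(-1.99,2.9) + 0.193·(-4.14,4.77) = (-2.4049,3.2609)
  v4: (1-0.193)·(-3.76,0.08) + 0.193·(-5.53,0.25) = (-4.1016,0.1128)
  v5: (1-0.193)·(-2.47,-3.37) + 0.193·(-3.36,-3.07) = (-2.6418,-3.3121)
  v6: (1-0.193)·(0.23,-4.06) + 0.193·(-0.74,-4.25) = (0.0428,-4.0967)
  v7: (1-0.193)·(3.05,-3.69) + 0.193·(1.83,-3.25) = (2.8145,-3.6051)
  v8: (1-0.193)·(3.22,-0.76) + 0.193·(3.3,-0.85) = (3.2354,-0.7774)
Shoelace sum Σ(x_i·y_{i+1} − x_{i+1}·y_i):
  i=1: 2.4428·4.1482 − 0.7228·1.3528 = +9.1556 (running +9.1556)
  i=2: 0.7228·3.2609 − -2.4049·4.1482 = +12.3333 (running +21.4889)
  i=3: -2.4049·0.1128 − -4.1016·3.2609 = +13.1037 (running +34.5925)
  i=4: -4.1016·-3.3121 − -2.6418·0.1128 = +13.8830 (running +48.4755)
  i=5: -2.6418·-4.0967 − 0.0428·-3.3121 = +10.9642 (running +59.4397)
  i=6: 0.0428·-3.6051 − 2.8145·-4.0967 = +11.3760 (running +70.8157)
  i=7: 2.8145·-0.7774 − 3.2354·-3.6051 = +9.4761 (running +80.2918)
  i=8: 3.2354·1.3528 − 2.4428·-0.7774 = +6.2759 (running +86.5677)
Area = |Σ|/2 = |86.5677|/2 = 43.2838

Area at t=0.193: 43.2838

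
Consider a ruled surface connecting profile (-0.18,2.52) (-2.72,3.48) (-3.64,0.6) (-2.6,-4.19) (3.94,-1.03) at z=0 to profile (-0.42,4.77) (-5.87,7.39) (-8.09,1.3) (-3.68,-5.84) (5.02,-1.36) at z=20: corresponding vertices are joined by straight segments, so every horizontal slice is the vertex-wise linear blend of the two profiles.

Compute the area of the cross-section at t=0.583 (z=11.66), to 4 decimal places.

Cross-section at t=0.583: each vertex is (1-t)·p0[i] + t·p1[i].
  v1: (1-0.583)·(-0.18,2.52) + 0.583·(-0.42,4.77) = (-0.3199,3.8317)
  v2: (1-0.583)·(-2.72,3.48) + 0.583·(-5.87,7.39) = (-4.5564,5.7595)
  v3: (1-0.583)·(-3.64,0.6) + 0.583·(-8.09,1.3) = (-6.2343,1.0081)
  v4: (1-0.583)·(-2.6,-4.19) + 0.583·(-3.68,-5.84) = (-3.2296,-5.1520)
  v5: (1-0.583)·(3.94,-1.03) + 0.583·(5.02,-1.36) = (4.5696,-1.2224)
Shoelace sum Σ(x_i·y_{i+1} − x_{i+1}·y_i):
  i=1: -0.3199·5.7595 − -4.5564·3.8317 = +15.6166 (running +15.6166)
  i=2: -4.5564·1.0081 − -6.2343·5.7595 = +31.3136 (running +46.9302)
  i=3: -6.2343·-5.1520 − -3.2296·1.0081 = +35.3749 (running +82.3050)
  i=4: -3.2296·-1.2224 − 4.5696·-5.1520 = +27.4904 (running +109.7955)
  i=5: 4.5696·3.8317 − -0.3199·-1.2224 = +17.1187 (running +126.9141)
Area = |Σ|/2 = |126.9141|/2 = 63.4571

Area at t=0.583: 63.4571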